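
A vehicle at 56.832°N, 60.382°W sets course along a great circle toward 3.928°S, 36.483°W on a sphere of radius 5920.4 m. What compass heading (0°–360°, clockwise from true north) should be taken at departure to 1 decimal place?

With φ₁ = 0.9919, φ₂ = -0.0686, Δλ = 0.4171 rad, the forward-azimuth formula gives
θ = atan2( sin Δλ cos φ₂ , cos φ₁ sin φ₂ − sin φ₁ cos φ₂ cos Δλ ) = atan2(0.4042, -0.8010) = 153.22°.
So the initial bearing is 153.2°.

153.2°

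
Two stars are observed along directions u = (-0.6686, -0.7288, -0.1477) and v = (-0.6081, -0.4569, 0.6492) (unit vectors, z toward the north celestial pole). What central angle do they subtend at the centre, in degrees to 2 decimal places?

49.93°

u·v = 0.6437; |u| = 1.0000, |v| = 1.0000.
cos θ = (u·v)/(|u||v|) = 0.6437, so θ = 49.93°.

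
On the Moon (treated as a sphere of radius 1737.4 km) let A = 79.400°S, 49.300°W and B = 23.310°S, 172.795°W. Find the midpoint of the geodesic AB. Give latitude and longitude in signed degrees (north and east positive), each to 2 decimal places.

The central angle between A and B is δ = 1.2706 rad.
With f = 0.5, the slerp weights are sin((1−f)δ)/sin δ = 0.6212 and sin(fδ)/sin δ = 0.6212.
Weighted sum of the unit vectors: (0.6212)·(0.1200,-0.1395,-0.9829) + (0.6212)·(-0.9111,-0.1152,-0.3957) = (-0.4915, -0.1582, -0.8564).
Converting back: φ = atan2(z, √(x²+y²)) = -58.92°, λ = atan2(y, x) = -162.16°.

-58.92°, -162.16°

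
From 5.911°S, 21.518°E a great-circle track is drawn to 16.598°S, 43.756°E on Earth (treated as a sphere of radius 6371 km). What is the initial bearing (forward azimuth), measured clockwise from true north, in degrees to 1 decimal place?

With φ₁ = -0.1032, φ₂ = -0.2897, Δλ = 0.3881 rad, the forward-azimuth formula gives
θ = atan2( sin Δλ cos φ₂ , cos φ₁ sin φ₂ − sin φ₁ cos φ₂ cos Δλ ) = atan2(0.3627, -0.1928) = 117.99°.
So the initial bearing is 118.0°.

118.0°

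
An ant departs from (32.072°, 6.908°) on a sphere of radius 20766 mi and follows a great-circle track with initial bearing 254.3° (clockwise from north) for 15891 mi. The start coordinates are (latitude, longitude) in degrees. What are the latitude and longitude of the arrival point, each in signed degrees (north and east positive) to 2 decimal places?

12.95°, -36.27°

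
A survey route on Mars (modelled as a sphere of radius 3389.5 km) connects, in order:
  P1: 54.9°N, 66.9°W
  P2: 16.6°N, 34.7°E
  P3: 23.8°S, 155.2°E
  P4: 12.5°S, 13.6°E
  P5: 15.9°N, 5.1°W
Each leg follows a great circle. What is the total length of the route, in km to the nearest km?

21811 km

Leg P1→P2: central angle 1.4476 rad, distance 4906.5 km.
Leg P2→P3: central angle 2.1656 rad, distance 7340.2 km.
Leg P3→P4: central angle 2.2303 rad, distance 7559.5 km.
Leg P4→P5: central angle 0.5915 rad, distance 2005.0 km.
Total: 4906.5 + 7340.2 + 7559.5 + 2005.0 ≈ 21811 km.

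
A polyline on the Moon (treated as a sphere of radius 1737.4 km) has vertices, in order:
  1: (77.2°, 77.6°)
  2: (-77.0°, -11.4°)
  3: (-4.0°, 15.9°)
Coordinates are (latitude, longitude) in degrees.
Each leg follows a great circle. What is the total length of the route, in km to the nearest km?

Leg 1→2: central angle 2.8218 rad, distance 4902.5 km.
Leg 2→3: central angle 1.3001 rad, distance 2258.8 km.
Total: 4902.5 + 2258.8 ≈ 7161 km.

7161 km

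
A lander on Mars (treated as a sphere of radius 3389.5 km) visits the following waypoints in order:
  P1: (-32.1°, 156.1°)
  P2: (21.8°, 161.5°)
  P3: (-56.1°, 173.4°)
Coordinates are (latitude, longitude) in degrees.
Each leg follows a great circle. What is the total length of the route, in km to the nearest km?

7850 km

Leg P1→P2: central angle 0.9450 rad, distance 3203.2 km.
Leg P2→P3: central angle 1.3710 rad, distance 4646.9 km.
Total: 3203.2 + 4646.9 ≈ 7850 km.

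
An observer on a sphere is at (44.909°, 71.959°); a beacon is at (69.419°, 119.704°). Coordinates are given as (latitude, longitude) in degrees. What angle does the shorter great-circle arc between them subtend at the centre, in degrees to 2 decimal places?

34.07°

In radians: φ₁ = 0.7838, φ₂ = 1.2116, Δλ = 47.745° = 0.8333 rad.
cos c = sin φ₁ sin φ₂ + cos φ₁ cos φ₂ cos Δλ = (0.7060)(0.9362) + (0.7082)(0.3515)(0.6724) = 0.82834,
so c = arccos(0.82834) = 0.59467 rad.
So the angular separation is 34.07°.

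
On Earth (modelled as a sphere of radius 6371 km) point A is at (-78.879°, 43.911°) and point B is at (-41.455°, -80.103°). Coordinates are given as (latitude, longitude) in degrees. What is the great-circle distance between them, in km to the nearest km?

6153 km

Let φ₁ = -1.3767 rad, φ₂ = -0.7235 rad, and Δλ = -2.1645 rad.
cos c = sin φ₁ sin φ₂ + cos φ₁ cos φ₂ cos Δλ = (-0.9812)(-0.6620) + (0.1929)(0.7495)(-0.5594) = 0.56873,
so c = arccos(0.56873) = 0.96583 rad.
Distance = R·c = 6371 × 0.9658 ≈ 6153 km.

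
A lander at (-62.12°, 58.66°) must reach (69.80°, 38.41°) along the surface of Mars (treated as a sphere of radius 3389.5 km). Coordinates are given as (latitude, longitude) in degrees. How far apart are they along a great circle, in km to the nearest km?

In radians: φ₁ = -1.0842, φ₂ = 1.2182, Δλ = -20.250° = -0.3534 rad.
cos c = sin φ₁ sin φ₂ + cos φ₁ cos φ₂ cos Δλ = (-0.8839)(0.9385) + (0.4676)(0.3453)(0.9382) = -0.67807,
so c = arccos(-0.67807) = 2.31593 rad.
Distance = R·c = 3389.5 × 2.3159 ≈ 7850 km.

7850 km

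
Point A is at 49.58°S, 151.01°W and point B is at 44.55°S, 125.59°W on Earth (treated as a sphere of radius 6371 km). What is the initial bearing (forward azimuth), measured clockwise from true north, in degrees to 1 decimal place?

Δλ = 25.420° = 0.4437 rad.
y = sin Δλ · cos φ₂ = (0.4293)(0.7126) = 0.3059
x = cos φ₁ sin φ₂ − sin φ₁ cos φ₂ cos Δλ = (0.6484)(-0.7015) − (-0.7613)(0.7126)(0.9032) = 0.0352
θ = atan2(y, x) = 83.44°, so the bearing is 83.4°.

83.4°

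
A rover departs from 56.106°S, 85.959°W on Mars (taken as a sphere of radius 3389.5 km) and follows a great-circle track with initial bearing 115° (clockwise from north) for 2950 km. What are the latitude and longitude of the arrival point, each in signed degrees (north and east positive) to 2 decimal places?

Angular distance δ = d/R = 2950/3389.5 = 0.87033 rad; initial bearing θ = 2.0071 rad.
sin φ₂ = sin φ₁ cos δ + cos φ₁ sin δ cos θ = (-0.8301)(0.6446) + (0.5577)(0.7645)(-0.4226) = -0.7152, so φ₂ = -45.66°.
Δλ = atan2(sin θ sin δ cos φ₁, cos δ − sin φ₁ sin φ₂) = atan2(0.3864, 0.0509) = 82.498°.
λ₂ = -85.959° + 82.498° = -3.46°.

-45.66°, -3.46°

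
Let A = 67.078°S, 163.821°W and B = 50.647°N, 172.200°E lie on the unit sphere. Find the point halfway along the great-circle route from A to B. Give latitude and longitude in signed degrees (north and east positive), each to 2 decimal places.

-8.39°, -178.72°

The central angle between A and B is δ = 2.0789 rad.
With f = 0.5, the slerp weights are sin((1−f)δ)/sin δ = 0.9868 and sin(fδ)/sin δ = 0.9868.
Weighted sum of the unit vectors: (0.9868)·(-0.3741,-0.1085,-0.9210) + (0.9868)·(-0.6282,0.0861,0.7733) = (-0.9891, -0.0222, -0.1458).
Converting back: φ = atan2(z, √(x²+y²)) = -8.39°, λ = atan2(y, x) = -178.72°.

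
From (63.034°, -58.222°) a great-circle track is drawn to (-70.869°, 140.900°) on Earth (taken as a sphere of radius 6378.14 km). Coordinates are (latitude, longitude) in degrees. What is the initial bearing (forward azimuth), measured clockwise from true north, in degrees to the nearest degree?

Δλ = -160.878° = -2.8079 rad.
y = sin Δλ · cos φ₂ = (-0.3276)(0.3277) = -0.1074
x = cos φ₁ sin φ₂ − sin φ₁ cos φ₂ cos Δλ = (0.4535)(-0.9448) − (0.8913)(0.3277)(-0.9448) = -0.1524
θ = atan2(y, x) = -144.84°; adding 360° gives 215°.

215°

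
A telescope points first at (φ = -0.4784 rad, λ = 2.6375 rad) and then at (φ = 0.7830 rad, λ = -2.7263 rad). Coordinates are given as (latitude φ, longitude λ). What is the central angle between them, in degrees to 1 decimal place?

86.7°

In radians: φ₁ = -0.4784, φ₂ = 0.7830, Δλ = 52.677° = 0.9194 rad.
cos c = sin φ₁ sin φ₂ + cos φ₁ cos φ₂ cos Δλ = (-0.4604)(0.7054) + (0.8877)(0.7088)(0.6063) = 0.05676,
so c = arccos(0.05676) = 1.51400 rad.
So the angular separation is 86.7°.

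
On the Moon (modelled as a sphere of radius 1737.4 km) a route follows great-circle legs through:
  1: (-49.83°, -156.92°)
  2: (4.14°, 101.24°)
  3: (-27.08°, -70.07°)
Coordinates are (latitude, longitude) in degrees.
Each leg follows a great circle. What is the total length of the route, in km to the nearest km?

7775 km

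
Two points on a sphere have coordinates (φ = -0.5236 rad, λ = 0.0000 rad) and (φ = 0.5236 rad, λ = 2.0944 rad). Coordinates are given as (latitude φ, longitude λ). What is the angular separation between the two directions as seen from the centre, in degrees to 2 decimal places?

128.68°

Let φ₁ = -0.5236 rad, φ₂ = 0.5236 rad, and Δλ = 2.0944 rad.
cos c = sin φ₁ sin φ₂ + cos φ₁ cos φ₂ cos Δλ = (-0.5000)(0.5000) + (0.8660)(0.8660)(-0.5000) = -0.62500,
so c = arccos(-0.62500) = 2.24593 rad.
So the angular separation is 128.68°.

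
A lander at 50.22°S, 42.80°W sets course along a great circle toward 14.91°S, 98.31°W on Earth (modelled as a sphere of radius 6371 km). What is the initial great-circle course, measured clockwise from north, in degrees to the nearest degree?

Δλ = -55.510° = -0.9688 rad.
y = sin Δλ · cos φ₂ = (-0.8242)(0.9663) = -0.7965
x = cos φ₁ sin φ₂ − sin φ₁ cos φ₂ cos Δλ = (0.6398)(-0.2573) − (-0.7685)(0.9663)(0.5663) = 0.2559
θ = atan2(y, x) = -72.19°; adding 360° gives 288°.

288°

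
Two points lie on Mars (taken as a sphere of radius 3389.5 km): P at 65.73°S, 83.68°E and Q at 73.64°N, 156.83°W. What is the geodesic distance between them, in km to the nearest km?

9388 km

In radians: φ₁ = -1.1472, φ₂ = 1.2853, Δλ = 119.490° = 2.0855 rad.
cos c = sin φ₁ sin φ₂ + cos φ₁ cos φ₂ cos Δλ = (-0.9116)(0.9595) + (0.4110)(0.2817)(-0.4923) = -0.93170,
so c = arccos(-0.93170) = 2.76987 rad.
Distance = R·c = 3389.5 × 2.7699 ≈ 9388 km.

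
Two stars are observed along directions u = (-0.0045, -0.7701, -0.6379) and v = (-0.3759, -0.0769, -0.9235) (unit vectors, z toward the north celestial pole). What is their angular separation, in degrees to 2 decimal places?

49.46°

u·v = 0.6500; |u| = 1.0000, |v| = 1.0000.
cos θ = (u·v)/(|u||v|) = 0.6500, so θ = 49.46°.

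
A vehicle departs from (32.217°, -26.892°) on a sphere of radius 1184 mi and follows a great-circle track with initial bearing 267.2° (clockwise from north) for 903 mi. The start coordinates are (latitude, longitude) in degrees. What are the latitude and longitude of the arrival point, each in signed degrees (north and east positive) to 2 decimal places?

Angular distance δ = d/R = 903/1184 = 0.76267 rad; initial bearing θ = 4.6635 rad.
sin φ₂ = sin φ₁ cos δ + cos φ₁ sin δ cos θ = (0.5331)(0.7230) + (0.8460)(0.6909)(-0.0488) = 0.3569, so φ₂ = 20.91°.
Δλ = atan2(sin θ sin δ cos φ₁, cos δ − sin φ₁ sin φ₂) = atan2(-0.5838, 0.5327) = -47.619°.
λ₂ = -26.892° − 47.619° = -74.51°.

20.91°, -74.51°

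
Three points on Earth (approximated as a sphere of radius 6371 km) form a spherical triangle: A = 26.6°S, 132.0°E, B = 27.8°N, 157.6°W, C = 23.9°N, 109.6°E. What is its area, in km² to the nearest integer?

34618489 km²

Side lengths (central angles): a = 1.4208, b = 0.9589, c = 1.5143 rad; semiperimeter s = 1.9470.
By l'Huilier's theorem, tan(E/4) = √[tan(s/2) tan((s−a)/2) tan((s−b)/2) tan((s−c)/2)], giving spherical excess E = 0.8529 rad.
Area = E·R² = 0.8529 × (6371)² ≈ 34618489 km².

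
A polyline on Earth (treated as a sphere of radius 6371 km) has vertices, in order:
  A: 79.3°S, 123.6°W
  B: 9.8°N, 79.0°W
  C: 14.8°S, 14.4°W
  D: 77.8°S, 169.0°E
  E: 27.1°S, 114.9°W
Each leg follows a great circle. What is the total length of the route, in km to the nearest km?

34327 km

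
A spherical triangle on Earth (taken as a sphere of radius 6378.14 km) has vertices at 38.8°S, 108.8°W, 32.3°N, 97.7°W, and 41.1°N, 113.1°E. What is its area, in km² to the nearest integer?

87750818 km²

Side lengths (central angles): a = 1.7679, b = 2.5849, c = 1.2539 rad; semiperimeter s = 2.8034.
By l'Huilier's theorem, tan(E/4) = √[tan(s/2) tan((s−a)/2) tan((s−b)/2) tan((s−c)/2)], giving spherical excess E = 2.1571 rad.
Area = E·R² = 2.1571 × (6378.14)² ≈ 87750818 km².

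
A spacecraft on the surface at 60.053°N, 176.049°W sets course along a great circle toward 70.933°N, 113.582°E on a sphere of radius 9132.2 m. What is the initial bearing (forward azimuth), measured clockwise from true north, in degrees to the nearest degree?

321°

Δλ = -70.369° = -1.2282 rad.
y = sin Δλ · cos φ₂ = (-0.9419)(0.3267) = -0.3077
x = cos φ₁ sin φ₂ − sin φ₁ cos φ₂ cos Δλ = (0.4992)(0.9451) − (0.8665)(0.3267)(0.3360) = 0.3767
θ = atan2(y, x) = -39.24°; adding 360° gives 321°.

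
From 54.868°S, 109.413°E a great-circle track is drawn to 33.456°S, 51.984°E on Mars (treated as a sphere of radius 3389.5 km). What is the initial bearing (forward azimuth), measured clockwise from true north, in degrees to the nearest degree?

Δλ = -57.429° = -1.0023 rad.
y = sin Δλ · cos φ₂ = (-0.8427)(0.8343) = -0.7031
x = cos φ₁ sin φ₂ − sin φ₁ cos φ₂ cos Δλ = (0.5755)(-0.5513) − (-0.8178)(0.8343)(0.5383) = 0.0501
θ = atan2(y, x) = -85.93°; adding 360° gives 274°.

274°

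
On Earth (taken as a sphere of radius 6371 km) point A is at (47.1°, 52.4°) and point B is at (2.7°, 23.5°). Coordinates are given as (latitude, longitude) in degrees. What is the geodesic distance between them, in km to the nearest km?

Let φ₁ = 0.8221 rad, φ₂ = 0.0471 rad, and Δλ = -0.5044 rad.
cos c = sin φ₁ sin φ₂ + cos φ₁ cos φ₂ cos Δλ = (0.7325)(0.0471) + (0.6807)(0.9989)(0.8755) = 0.62979,
so c = arccos(0.62979) = 0.88951 rad.
Distance = R·c = 6371 × 0.8895 ≈ 5667 km.

5667 km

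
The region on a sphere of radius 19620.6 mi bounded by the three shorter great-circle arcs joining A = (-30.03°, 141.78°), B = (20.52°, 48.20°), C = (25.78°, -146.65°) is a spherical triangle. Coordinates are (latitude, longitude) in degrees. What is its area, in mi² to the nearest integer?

1061383710 mi²

Side lengths (central angles): a = 2.2952, b = 1.5420, c = 1.7988 rad; semiperimeter s = 2.8180.
By l'Huilier's theorem, tan(E/4) = √[tan(s/2) tan((s−a)/2) tan((s−b)/2) tan((s−c)/2)], giving spherical excess E = 2.7571 rad.
Area = E·R² = 2.7571 × (19620.6)² ≈ 1061383710 mi².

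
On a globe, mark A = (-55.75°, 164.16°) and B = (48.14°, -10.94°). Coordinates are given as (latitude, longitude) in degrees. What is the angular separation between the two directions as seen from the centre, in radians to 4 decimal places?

With latitudes φ₁ = -55.750°, φ₂ = 48.140° and longitude difference Δλ = -175.100°:
cos c = sin φ₁ sin φ₂ + cos φ₁ cos φ₂ cos Δλ = (-0.8266)(0.7448) + (0.5628)(0.6673)(-0.9963) = -0.98982,
so c = arccos(-0.98982) = 2.99878 rad.
So the angular separation is 2.9988 rad.

2.9988 rad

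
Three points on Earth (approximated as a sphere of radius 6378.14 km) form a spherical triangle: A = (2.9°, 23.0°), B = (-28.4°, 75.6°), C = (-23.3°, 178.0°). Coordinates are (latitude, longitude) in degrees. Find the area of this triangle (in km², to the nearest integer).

6246249 km²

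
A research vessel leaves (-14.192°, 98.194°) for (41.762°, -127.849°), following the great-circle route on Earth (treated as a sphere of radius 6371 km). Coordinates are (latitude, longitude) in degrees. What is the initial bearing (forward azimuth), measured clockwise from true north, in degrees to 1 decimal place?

With φ₁ = -0.2477, φ₂ = 0.7289, Δλ = 2.3380 rad, the forward-azimuth formula gives
θ = atan2( sin Δλ cos φ₂ , cos φ₁ sin φ₂ − sin φ₁ cos φ₂ cos Δλ ) = atan2(0.5370, 0.5188) = 45.99°.
So the initial bearing is 46.0°.

46.0°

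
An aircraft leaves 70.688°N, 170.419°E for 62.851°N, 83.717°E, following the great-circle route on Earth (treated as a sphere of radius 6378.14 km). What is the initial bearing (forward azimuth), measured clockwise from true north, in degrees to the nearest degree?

Δλ = -86.702° = -1.5132 rad.
y = sin Δλ · cos φ₂ = (-0.9983)(0.4563) = -0.4556
x = cos φ₁ sin φ₂ − sin φ₁ cos φ₂ cos Δλ = (0.3307)(0.8898) − (0.9437)(0.4563)(0.0575) = 0.2695
θ = atan2(y, x) = -59.39°; adding 360° gives 301°.

301°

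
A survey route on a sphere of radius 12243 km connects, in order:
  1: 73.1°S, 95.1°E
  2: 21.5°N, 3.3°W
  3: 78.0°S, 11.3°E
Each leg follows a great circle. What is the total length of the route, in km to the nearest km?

45477 km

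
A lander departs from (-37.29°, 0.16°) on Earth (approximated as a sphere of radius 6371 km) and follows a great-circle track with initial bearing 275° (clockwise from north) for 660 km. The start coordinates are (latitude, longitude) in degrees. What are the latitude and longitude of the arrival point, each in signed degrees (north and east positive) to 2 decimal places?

Angular distance δ = d/R = 660/6371 = 0.10359 rad; initial bearing θ = 4.7997 rad.
sin φ₂ = sin φ₁ cos δ + cos φ₁ sin δ cos θ = (-0.6058)(0.9946) + (0.7956)(0.1034)(0.0872) = -0.5954, so φ₂ = -36.54°.
Δλ = atan2(sin θ sin δ cos φ₁, cos δ − sin φ₁ sin φ₂) = atan2(-0.0820, 0.6339) = -7.367°.
λ₂ = 0.160° − 7.367° = -7.21°.

-36.54°, -7.21°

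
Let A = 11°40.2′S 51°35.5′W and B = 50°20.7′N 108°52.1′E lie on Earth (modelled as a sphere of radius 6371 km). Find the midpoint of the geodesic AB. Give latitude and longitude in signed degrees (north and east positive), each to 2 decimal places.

52.60°, -22.13°

Central angle δ = 2.4109 rad. Interpolating on the sphere with fraction f = 0.5:
P = [sin((1−f)δ)·A + sin(fδ)·B] / sin δ = 1.3995·A + 1.3995·B in Cartesian coordinates,
giving P = (0.5627, -0.2289, 0.7944), i.e. latitude 52.60°, longitude -22.13°.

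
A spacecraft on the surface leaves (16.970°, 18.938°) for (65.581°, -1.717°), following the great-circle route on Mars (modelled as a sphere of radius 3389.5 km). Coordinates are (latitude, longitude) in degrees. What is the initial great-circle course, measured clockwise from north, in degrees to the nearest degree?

349°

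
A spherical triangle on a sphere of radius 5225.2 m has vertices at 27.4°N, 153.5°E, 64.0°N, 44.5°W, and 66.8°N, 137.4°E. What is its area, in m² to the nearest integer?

4328221 m²

Side lengths (central angles): a = 0.8586, b = 0.7090, c = 1.5273 rad; semiperimeter s = 1.5474.
By l'Huilier's theorem, tan(E/4) = √[tan(s/2) tan((s−a)/2) tan((s−b)/2) tan((s−c)/2)], giving spherical excess E = 0.1585 rad.
Area = E·R² = 0.1585 × (5225.2)² ≈ 4328221 m².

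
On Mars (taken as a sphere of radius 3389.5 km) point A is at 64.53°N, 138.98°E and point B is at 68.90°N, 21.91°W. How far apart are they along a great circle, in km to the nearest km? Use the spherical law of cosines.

2715 km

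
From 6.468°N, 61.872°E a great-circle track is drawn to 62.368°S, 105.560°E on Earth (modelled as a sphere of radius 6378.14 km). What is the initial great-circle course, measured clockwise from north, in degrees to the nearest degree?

161°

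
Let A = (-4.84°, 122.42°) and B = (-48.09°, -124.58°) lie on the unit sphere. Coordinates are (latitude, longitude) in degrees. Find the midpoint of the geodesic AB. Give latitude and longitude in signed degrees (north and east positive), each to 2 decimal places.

Central angle δ = 1.7694 rad. Interpolating on the sphere with fraction f = 0.5:
P = [sin((1−f)δ)·A + sin(fδ)·B] / sin δ = 0.7892·A + 0.7892·B in Cartesian coordinates,
giving P = (-0.7208, 0.2298, -0.6539), i.e. latitude -40.84°, longitude 162.32°.

-40.84°, 162.32°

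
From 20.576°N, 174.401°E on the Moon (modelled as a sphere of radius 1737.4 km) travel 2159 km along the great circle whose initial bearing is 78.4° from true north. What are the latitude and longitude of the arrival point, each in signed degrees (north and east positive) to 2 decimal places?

16.95°, -109.81°

Angular distance δ = d/R = 2159/1737.4 = 1.24266 rad; initial bearing θ = 1.3683 rad.
sin φ₂ = sin φ₁ cos δ + cos φ₁ sin δ cos θ = (0.3514)(0.3223) + (0.9362)(0.9466)(0.2011) = 0.2915, so φ₂ = 16.95°.
Δλ = atan2(sin θ sin δ cos φ₁, cos δ − sin φ₁ sin φ₂) = atan2(0.8682, 0.2198) = 75.790°.
λ₂ = 174.401° + 75.790° = 250.19° → -109.81° after wrapping to (−180°, 180°].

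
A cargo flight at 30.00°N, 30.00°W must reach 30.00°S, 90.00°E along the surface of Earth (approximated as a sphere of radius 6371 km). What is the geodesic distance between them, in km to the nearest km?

With latitudes φ₁ = 30.000°, φ₂ = -30.000° and longitude difference Δλ = 120.000°:
cos c = sin φ₁ sin φ₂ + cos φ₁ cos φ₂ cos Δλ = (0.5000)(-0.5000) + (0.8660)(0.8660)(-0.5000) = -0.62500,
so c = arccos(-0.62500) = 2.24593 rad.
Distance = R·c = 6371 × 2.2459 ≈ 14309 km.

14309 km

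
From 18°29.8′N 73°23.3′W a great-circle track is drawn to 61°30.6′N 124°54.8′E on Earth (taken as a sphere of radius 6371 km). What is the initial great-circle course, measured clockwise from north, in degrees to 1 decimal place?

351.3°

Δλ = -161.698° = -2.8222 rad.
y = sin Δλ · cos φ₂ = (-0.3140)(0.4770) = -0.1498
x = cos φ₁ sin φ₂ − sin φ₁ cos φ₂ cos Δλ = (0.9483)(0.8789) − (0.3172)(0.4770)(-0.9494) = 0.9772
θ = atan2(y, x) = -8.71°; adding 360° gives 351.3°.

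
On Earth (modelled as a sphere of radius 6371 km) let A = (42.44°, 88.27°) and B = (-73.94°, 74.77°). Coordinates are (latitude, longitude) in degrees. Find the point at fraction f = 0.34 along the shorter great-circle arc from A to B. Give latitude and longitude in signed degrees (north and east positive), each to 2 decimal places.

Central angle δ = 2.0375 rad. Interpolating on the sphere with fraction f = 0.34:
P = [sin((1−f)δ)·A + sin(fδ)·B] / sin δ = 1.0913·A + 0.7151·B in Cartesian coordinates,
giving P = (0.0763, 0.9959, 0.0492), i.e. latitude 2.82°, longitude 85.62°.

2.82°, 85.62°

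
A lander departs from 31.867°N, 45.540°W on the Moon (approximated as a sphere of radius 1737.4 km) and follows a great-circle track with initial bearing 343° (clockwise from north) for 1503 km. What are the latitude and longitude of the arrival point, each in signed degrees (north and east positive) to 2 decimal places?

73.86°, -98.73°

Angular distance δ = d/R = 1503/1737.4 = 0.86509 rad; initial bearing θ = 5.9865 rad.
sin φ₂ = sin φ₁ cos δ + cos φ₁ sin δ cos θ = (0.5279)(0.6486) + (0.8493)(0.7612)(0.9563) = 0.9606, so φ₂ = 73.86°.
Δλ = atan2(sin θ sin δ cos φ₁, cos δ − sin φ₁ sin φ₂) = atan2(-0.1890, 0.1414) = -53.192°.
λ₂ = -45.540° − 53.192° = -98.73°.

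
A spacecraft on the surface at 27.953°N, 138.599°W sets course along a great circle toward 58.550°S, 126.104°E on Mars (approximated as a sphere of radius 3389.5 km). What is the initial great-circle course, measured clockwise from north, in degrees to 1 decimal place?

215.4°

Δλ = -95.297° = -1.6632 rad.
y = sin Δλ · cos φ₂ = (-0.9957)(0.5218) = -0.5195
x = cos φ₁ sin φ₂ − sin φ₁ cos φ₂ cos Δλ = (0.8833)(-0.8531) − (0.4687)(0.5218)(-0.0923) = -0.7310
θ = atan2(y, x) = -144.60°; adding 360° gives 215.4°.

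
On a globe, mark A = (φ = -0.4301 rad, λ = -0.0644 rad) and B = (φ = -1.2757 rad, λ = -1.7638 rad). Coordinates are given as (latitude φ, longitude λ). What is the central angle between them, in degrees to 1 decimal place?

68.6°

In radians: φ₁ = -0.4301, φ₂ = -1.2757, Δλ = -97.368° = -1.6994 rad.
cos c = sin φ₁ sin φ₂ + cos φ₁ cos φ₂ cos Δλ = (-0.4170)(-0.9568) + (0.9089)(0.2908)(-0.1282) = 0.36504,
so c = arccos(0.36504) = 1.19712 rad.
So the angular separation is 68.6°.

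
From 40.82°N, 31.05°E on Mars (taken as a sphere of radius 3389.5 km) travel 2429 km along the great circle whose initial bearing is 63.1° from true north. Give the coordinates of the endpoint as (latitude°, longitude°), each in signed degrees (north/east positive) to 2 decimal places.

45.87°, 88.33°

Angular distance δ = d/R = 2429/3389.5 = 0.71662 rad; initial bearing θ = 1.1013 rad.
sin φ₂ = sin φ₁ cos δ + cos φ₁ sin δ cos θ = (0.6537)(0.7540) + (0.7568)(0.6568)(0.4524) = 0.7178, so φ₂ = 45.87°.
Δλ = atan2(sin θ sin δ cos φ₁, cos δ − sin φ₁ sin φ₂) = atan2(0.4433, 0.2848) = 57.279°.
λ₂ = 31.050° + 57.279° = 88.33°.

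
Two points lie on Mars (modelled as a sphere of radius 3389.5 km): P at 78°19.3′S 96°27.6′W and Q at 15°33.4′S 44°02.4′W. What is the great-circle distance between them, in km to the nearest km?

Let φ₁ = -1.3670 rad, φ₂ = -0.2715 rad, and Δλ = 0.9149 rad.
Haversine: a = sin²(Δφ/2) + cos φ₁ cos φ₂ sin²(Δλ/2) = 0.2712 + (0.2024)(0.9634)(0.1951) = 0.30922.
Central angle c = 2·arcsin(√a) = 1.17931 rad.
Distance = R·c = 3389.5 × 1.1793 ≈ 3997 km.

3997 km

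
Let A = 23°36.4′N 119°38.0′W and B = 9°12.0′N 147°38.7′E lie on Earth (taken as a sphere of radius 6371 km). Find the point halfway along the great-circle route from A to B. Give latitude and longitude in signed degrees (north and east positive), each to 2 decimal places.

23.09°, -168.23°

The central angle between A and B is δ = 1.5497 rad.
With f = 0.5, the slerp weights are sin((1−f)δ)/sin δ = 0.6998 and sin(fδ)/sin δ = 0.6998.
Weighted sum of the unit vectors: (0.6998)·(-0.4531,-0.7965,0.4005) + (0.6998)·(-0.8339,0.5283,0.1599) = (-0.9006, -0.1877, 0.3921).
Converting back: φ = atan2(z, √(x²+y²)) = 23.09°, λ = atan2(y, x) = -168.23°.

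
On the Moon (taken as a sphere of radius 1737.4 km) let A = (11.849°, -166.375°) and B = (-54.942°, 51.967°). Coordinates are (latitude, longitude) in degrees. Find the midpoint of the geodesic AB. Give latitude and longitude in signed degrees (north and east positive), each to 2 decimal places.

The central angle between A and B is δ = 2.2256 rad.
With f = 0.5, the slerp weights are sin((1−f)δ)/sin δ = 1.1308 and sin(fδ)/sin δ = 1.1308.
Weighted sum of the unit vectors: (1.1308)·(-0.9512,-0.2305,0.2053) + (1.1308)·(0.3539,0.4524,-0.8186) = (-0.6754, 0.2509, -0.6935).
Converting back: φ = atan2(z, √(x²+y²)) = -43.91°, λ = atan2(y, x) = 159.62°.

-43.91°, 159.62°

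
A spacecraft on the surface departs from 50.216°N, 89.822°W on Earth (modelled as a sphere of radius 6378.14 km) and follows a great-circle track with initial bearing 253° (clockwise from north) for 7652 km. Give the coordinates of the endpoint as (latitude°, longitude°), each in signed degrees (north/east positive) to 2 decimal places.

Angular distance δ = d/R = 7652/6378.14 = 1.19972 rad; initial bearing θ = 4.4157 rad.
sin φ₂ = sin φ₁ cos δ + cos φ₁ sin δ cos θ = (0.7685)(0.3626) + (0.6399)(0.9319)(-0.2924) = 0.1043, so φ₂ = 5.99°.
Δλ = atan2(sin θ sin δ cos φ₁, cos δ − sin φ₁ sin φ₂) = atan2(-0.5703, 0.2825) = -63.651°.
λ₂ = -89.822° − 63.651° = -153.47°.

5.99°, -153.47°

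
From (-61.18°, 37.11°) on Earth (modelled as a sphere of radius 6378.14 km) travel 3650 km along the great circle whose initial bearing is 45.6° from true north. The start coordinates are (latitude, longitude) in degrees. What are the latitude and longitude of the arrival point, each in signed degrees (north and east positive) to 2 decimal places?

-33.63°, 64.80°

Angular distance δ = d/R = 3650/6378.14 = 0.57227 rad; initial bearing θ = 0.7959 rad.
sin φ₂ = sin φ₁ cos δ + cos φ₁ sin δ cos θ = (-0.8761)(0.8407) + (0.4821)(0.5415)(0.6997) = -0.5539, so φ₂ = -33.63°.
Δλ = atan2(sin θ sin δ cos φ₁, cos δ − sin φ₁ sin φ₂) = atan2(0.1865, 0.3554) = 27.692°.
λ₂ = 37.110° + 27.692° = 64.80°.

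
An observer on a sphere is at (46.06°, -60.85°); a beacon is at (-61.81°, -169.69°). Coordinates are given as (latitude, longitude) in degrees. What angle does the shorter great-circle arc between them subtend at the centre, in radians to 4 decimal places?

2.4046 rad

Let φ₁ = 0.8039 rad, φ₂ = -1.0788 rad, and Δλ = -1.8996 rad.
Haversine: a = sin²(Δφ/2) + cos φ₁ cos φ₂ sin²(Δλ/2) = 0.6534 + (0.6939)(0.4724)(0.6615) = 0.87026.
Central angle c = 2·arcsin(√a) = 2.40463 rad.
So the angular separation is 2.4046 rad.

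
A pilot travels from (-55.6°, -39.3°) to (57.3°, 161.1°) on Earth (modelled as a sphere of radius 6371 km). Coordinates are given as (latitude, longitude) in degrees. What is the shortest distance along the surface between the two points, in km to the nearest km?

18752 km

With latitudes φ₁ = -55.600°, φ₂ = 57.300° and longitude difference Δλ = -159.600°:
Haversine: a = sin²(Δφ/2) + cos φ₁ cos φ₂ sin²(Δλ/2) = 0.6946 + (0.5650)(0.5402)(0.9686) = 0.99021.
Central angle c = 2·arcsin(√a) = 2.94337 rad.
Distance = R·c = 6371 × 2.9434 ≈ 18752 km.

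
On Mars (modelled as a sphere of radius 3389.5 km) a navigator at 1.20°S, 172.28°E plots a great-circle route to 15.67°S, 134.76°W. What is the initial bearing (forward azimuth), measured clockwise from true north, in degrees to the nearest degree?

109°

Δλ = 52.960° = 0.9243 rad.
y = sin Δλ · cos φ₂ = (0.7982)(0.9628) = 0.7685
x = cos φ₁ sin φ₂ − sin φ₁ cos φ₂ cos Δλ = (0.9998)(-0.2701) − (-0.0209)(0.9628)(0.6024) = -0.2579
θ = atan2(y, x) = 108.55°, so the bearing is 109°.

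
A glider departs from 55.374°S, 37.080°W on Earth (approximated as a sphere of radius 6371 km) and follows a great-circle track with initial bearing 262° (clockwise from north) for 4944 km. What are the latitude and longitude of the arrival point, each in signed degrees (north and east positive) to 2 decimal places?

Angular distance δ = d/R = 4944/6371 = 0.77602 rad; initial bearing θ = 4.5728 rad.
sin φ₂ = sin φ₁ cos δ + cos φ₁ sin δ cos θ = (-0.8229)(0.7137) + (0.5682)(0.7004)(-0.1392) = -0.6427, so φ₂ = -39.99°.
Δλ = atan2(sin θ sin δ cos φ₁, cos δ − sin φ₁ sin φ₂) = atan2(-0.3941, 0.1849) = -64.872°.
λ₂ = -37.080° − 64.872° = -101.95°.

-39.99°, -101.95°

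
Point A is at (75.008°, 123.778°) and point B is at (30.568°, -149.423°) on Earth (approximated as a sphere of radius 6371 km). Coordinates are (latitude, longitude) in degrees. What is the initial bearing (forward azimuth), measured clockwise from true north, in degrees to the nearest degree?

84°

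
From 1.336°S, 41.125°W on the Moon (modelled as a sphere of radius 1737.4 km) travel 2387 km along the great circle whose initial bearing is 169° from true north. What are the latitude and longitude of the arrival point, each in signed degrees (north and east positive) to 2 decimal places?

-75.23°, 6.10°

Angular distance δ = d/R = 2387/1737.4 = 1.37389 rad; initial bearing θ = 2.9496 rad.
sin φ₂ = sin φ₁ cos δ + cos φ₁ sin δ cos θ = (-0.0233)(0.1956) + (0.9997)(0.9807)(-0.9816) = -0.9670, so φ₂ = -75.23°.
Δλ = atan2(sin θ sin δ cos φ₁, cos δ − sin φ₁ sin φ₂) = atan2(0.1871, 0.1731) = 47.223°.
λ₂ = -41.125° + 47.223° = 6.10°.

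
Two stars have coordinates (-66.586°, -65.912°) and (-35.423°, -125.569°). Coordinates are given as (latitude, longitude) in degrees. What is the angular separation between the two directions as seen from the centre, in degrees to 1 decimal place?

Let φ₁ = -1.1621 rad, φ₂ = -0.6182 rad, and Δλ = -1.0412 rad.
cos c = sin φ₁ sin φ₂ + cos φ₁ cos φ₂ cos Δλ = (-0.9177)(-0.5796) + (0.3974)(0.8149)(0.5052) = 0.69547,
so c = arccos(0.69547) = 0.80173 rad.
So the angular separation is 45.9°.

45.9°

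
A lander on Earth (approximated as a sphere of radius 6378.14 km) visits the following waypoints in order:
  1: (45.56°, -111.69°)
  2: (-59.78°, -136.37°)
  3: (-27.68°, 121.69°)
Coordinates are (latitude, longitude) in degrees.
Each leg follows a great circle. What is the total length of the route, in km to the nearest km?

19954 km

Leg 1→2: central angle 1.8721 rad, distance 11940.3 km.
Leg 2→3: central angle 1.2565 rad, distance 8013.9 km.
Total: 11940.3 + 8013.9 ≈ 19954 km.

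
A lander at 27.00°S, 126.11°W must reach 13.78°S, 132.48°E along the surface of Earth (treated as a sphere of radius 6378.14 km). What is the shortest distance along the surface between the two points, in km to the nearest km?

In radians: φ₁ = -0.4712, φ₂ = -0.2405, Δλ = -101.410° = -1.7699 rad.
Haversine: a = sin²(Δφ/2) + cos φ₁ cos φ₂ sin²(Δλ/2) = 0.0133 + (0.8910)(0.9712)(0.5989) = 0.53153.
Central angle c = 2·arcsin(√a) = 1.63389 rad.
Distance = R·c = 6378.14 × 1.6339 ≈ 10421 km.

10421 km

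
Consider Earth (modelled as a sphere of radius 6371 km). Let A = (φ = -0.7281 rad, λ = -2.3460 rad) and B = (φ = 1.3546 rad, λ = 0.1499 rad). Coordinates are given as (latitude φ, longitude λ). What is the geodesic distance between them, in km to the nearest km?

15686 km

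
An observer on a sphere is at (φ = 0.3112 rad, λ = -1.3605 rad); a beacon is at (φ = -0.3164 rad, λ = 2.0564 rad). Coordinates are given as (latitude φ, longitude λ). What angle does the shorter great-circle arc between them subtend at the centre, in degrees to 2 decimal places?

165.00°

With latitudes φ₁ = 17.830°, φ₂ = -18.128° and longitude difference Δλ = -164.226°:
cos c = sin φ₁ sin φ₂ + cos φ₁ cos φ₂ cos Δλ = (0.3062)(-0.3111) + (0.9520)(0.9504)(-0.9623) = -0.96592,
so c = arccos(-0.96592) = 2.87976 rad.
So the angular separation is 165.00°.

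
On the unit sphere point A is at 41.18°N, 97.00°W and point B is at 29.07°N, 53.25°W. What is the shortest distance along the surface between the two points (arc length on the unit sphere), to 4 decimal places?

0.6516

Let φ₁ = 0.7187 rad, φ₂ = 0.5074 rad, and Δλ = 0.7636 rad.
Haversine: a = sin²(Δφ/2) + cos φ₁ cos φ₂ sin²(Δλ/2) = 0.0111 + (0.7526)(0.8740)(0.1388) = 0.10245.
Central angle c = 2·arcsin(√a) = 0.65161 rad.
On the unit sphere the arc length equals the central angle: 0.6516.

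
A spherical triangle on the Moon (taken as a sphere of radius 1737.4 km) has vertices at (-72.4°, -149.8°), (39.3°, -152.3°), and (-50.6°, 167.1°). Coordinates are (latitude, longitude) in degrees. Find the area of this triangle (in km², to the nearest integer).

1673788 km²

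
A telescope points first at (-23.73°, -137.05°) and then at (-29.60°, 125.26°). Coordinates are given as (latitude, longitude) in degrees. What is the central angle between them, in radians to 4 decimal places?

In radians: φ₁ = -0.4142, φ₂ = -0.5166, Δλ = -97.690° = -1.7050 rad.
cos c = sin φ₁ sin φ₂ + cos φ₁ cos φ₂ cos Δλ = (-0.4024)(-0.4939) + (0.9155)(0.8695)(-0.1338) = 0.09226,
so c = arccos(0.09226) = 1.47840 rad.
So the angular separation is 1.4784 rad.

1.4784 rad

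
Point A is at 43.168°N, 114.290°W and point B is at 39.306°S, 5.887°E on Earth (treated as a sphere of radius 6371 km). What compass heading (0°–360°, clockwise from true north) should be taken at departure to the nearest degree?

106°

With φ₁ = 0.7534, φ₂ = -0.6860, Δλ = 2.0975 rad, the forward-azimuth formula gives
θ = atan2( sin Δλ cos φ₂ , cos φ₁ sin φ₂ − sin φ₁ cos φ₂ cos Δλ ) = atan2(0.6689, -0.1959) = 106.32°.
So the initial bearing is 106°.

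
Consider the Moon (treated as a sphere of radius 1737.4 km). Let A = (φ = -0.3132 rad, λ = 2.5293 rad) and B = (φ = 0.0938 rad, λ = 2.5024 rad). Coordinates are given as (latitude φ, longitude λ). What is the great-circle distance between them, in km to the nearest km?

709 km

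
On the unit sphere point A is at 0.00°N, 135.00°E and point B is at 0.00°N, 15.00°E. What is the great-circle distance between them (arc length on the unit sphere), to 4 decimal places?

Let φ₁ = 0.0000 rad, φ₂ = 0.0000 rad, and Δλ = -2.0944 rad.
cos c = sin φ₁ sin φ₂ + cos φ₁ cos φ₂ cos Δλ = (0.0000)(0.0000) + (1.0000)(1.0000)(-0.5000) = -0.50000,
so c = arccos(-0.50000) = 2.09440 rad.
On the unit sphere the arc length equals the central angle: 2.0944.

2.0944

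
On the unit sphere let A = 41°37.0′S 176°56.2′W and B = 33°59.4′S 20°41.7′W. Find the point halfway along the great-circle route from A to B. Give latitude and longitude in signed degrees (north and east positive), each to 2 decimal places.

-74.72°, -85.01°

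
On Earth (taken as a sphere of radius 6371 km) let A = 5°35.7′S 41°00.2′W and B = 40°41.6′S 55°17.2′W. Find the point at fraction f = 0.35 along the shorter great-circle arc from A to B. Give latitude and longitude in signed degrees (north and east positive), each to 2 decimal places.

-18.01°, -45.21°

Central angle δ = 0.6521 rad. Interpolating on the sphere with fraction f = 0.35:
P = [sin((1−f)δ)·A + sin(fδ)·B] / sin δ = 0.6777·A + 0.3728·B in Cartesian coordinates,
giving P = (0.6700, -0.6749, -0.3092), i.e. latitude -18.01°, longitude -45.21°.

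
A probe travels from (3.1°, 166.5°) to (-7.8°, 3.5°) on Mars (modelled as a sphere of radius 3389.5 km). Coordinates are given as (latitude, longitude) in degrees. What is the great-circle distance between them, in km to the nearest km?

With latitudes φ₁ = 3.100°, φ₂ = -7.800° and longitude difference Δλ = -163.000°:
cos c = sin φ₁ sin φ₂ + cos φ₁ cos φ₂ cos Δλ = (0.0541)(-0.1357) + (0.9985)(0.9907)(-0.9563) = -0.95341,
so c = arccos(-0.95341) = 2.83514 rad.
Distance = R·c = 3389.5 × 2.8351 ≈ 9610 km.

9610 km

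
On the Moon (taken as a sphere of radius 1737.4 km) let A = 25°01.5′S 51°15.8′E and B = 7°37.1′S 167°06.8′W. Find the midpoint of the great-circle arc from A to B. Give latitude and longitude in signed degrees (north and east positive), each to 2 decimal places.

-41.47°, 129.41°

The central angle between A and B is δ = 2.2758 rad.
With f = 0.5, the slerp weights are sin((1−f)δ)/sin δ = 1.1918 and sin(fδ)/sin δ = 1.1918.
Weighted sum of the unit vectors: (1.1918)·(0.5670,0.7068,-0.4230) + (1.1918)·(-0.9662,-0.2211,-0.1326) = (-0.4758, 0.5789, -0.6622).
Converting back: φ = atan2(z, √(x²+y²)) = -41.47°, λ = atan2(y, x) = 129.41°.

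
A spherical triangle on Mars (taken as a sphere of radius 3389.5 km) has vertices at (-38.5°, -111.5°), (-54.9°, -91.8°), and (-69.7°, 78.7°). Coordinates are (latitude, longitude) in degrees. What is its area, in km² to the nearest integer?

1643850 km²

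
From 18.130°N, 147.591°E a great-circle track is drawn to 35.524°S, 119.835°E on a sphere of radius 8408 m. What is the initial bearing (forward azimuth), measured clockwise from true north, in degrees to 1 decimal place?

206.0°

With φ₁ = 0.3164, φ₂ = -0.6200, Δλ = -0.4844 rad, the forward-azimuth formula gives
θ = atan2( sin Δλ cos φ₂ , cos φ₁ sin φ₂ − sin φ₁ cos φ₂ cos Δλ ) = atan2(-0.3790, -0.7763) = -153.98°.
Adding 360° brings this into [0°, 360°): 206.0°.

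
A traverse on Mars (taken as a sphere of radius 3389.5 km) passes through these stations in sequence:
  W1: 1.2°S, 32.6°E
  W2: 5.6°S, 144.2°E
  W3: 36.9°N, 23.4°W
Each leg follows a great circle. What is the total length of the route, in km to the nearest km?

15267 km

Leg W1→W2: central angle 1.9436 rad, distance 6587.9 km.
Leg W2→W3: central angle 2.5606 rad, distance 8679.0 km.
Total: 6587.9 + 8679.0 ≈ 15267 km.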